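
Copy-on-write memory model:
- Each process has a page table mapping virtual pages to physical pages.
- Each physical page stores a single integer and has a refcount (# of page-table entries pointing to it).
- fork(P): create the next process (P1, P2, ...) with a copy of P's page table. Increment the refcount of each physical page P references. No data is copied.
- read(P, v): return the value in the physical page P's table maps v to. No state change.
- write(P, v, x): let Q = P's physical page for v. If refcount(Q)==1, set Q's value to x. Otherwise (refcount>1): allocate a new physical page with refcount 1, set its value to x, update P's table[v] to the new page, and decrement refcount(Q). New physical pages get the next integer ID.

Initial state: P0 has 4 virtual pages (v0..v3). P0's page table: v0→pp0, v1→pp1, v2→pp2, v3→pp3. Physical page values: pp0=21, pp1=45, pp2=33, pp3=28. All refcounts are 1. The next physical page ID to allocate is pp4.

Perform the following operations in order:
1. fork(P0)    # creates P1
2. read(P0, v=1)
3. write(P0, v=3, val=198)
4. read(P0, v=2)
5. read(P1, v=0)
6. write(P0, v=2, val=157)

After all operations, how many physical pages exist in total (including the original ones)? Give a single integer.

Op 1: fork(P0) -> P1. 4 ppages; refcounts: pp0:2 pp1:2 pp2:2 pp3:2
Op 2: read(P0, v1) -> 45. No state change.
Op 3: write(P0, v3, 198). refcount(pp3)=2>1 -> COPY to pp4. 5 ppages; refcounts: pp0:2 pp1:2 pp2:2 pp3:1 pp4:1
Op 4: read(P0, v2) -> 33. No state change.
Op 5: read(P1, v0) -> 21. No state change.
Op 6: write(P0, v2, 157). refcount(pp2)=2>1 -> COPY to pp5. 6 ppages; refcounts: pp0:2 pp1:2 pp2:1 pp3:1 pp4:1 pp5:1

Answer: 6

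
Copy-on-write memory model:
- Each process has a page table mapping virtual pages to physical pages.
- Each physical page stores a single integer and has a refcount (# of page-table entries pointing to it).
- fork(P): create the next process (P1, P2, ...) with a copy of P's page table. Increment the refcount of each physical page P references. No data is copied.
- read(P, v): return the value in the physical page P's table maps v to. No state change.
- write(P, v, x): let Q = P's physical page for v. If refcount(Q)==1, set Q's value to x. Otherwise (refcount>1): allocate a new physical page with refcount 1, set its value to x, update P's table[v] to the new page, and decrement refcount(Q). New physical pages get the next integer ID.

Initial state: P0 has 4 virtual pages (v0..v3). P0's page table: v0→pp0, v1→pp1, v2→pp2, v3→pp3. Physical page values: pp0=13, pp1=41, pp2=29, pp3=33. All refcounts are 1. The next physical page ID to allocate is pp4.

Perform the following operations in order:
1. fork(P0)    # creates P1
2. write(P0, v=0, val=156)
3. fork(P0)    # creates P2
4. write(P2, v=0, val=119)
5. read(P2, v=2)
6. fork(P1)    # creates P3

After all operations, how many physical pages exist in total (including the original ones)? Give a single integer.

Answer: 6

Derivation:
Op 1: fork(P0) -> P1. 4 ppages; refcounts: pp0:2 pp1:2 pp2:2 pp3:2
Op 2: write(P0, v0, 156). refcount(pp0)=2>1 -> COPY to pp4. 5 ppages; refcounts: pp0:1 pp1:2 pp2:2 pp3:2 pp4:1
Op 3: fork(P0) -> P2. 5 ppages; refcounts: pp0:1 pp1:3 pp2:3 pp3:3 pp4:2
Op 4: write(P2, v0, 119). refcount(pp4)=2>1 -> COPY to pp5. 6 ppages; refcounts: pp0:1 pp1:3 pp2:3 pp3:3 pp4:1 pp5:1
Op 5: read(P2, v2) -> 29. No state change.
Op 6: fork(P1) -> P3. 6 ppages; refcounts: pp0:2 pp1:4 pp2:4 pp3:4 pp4:1 pp5:1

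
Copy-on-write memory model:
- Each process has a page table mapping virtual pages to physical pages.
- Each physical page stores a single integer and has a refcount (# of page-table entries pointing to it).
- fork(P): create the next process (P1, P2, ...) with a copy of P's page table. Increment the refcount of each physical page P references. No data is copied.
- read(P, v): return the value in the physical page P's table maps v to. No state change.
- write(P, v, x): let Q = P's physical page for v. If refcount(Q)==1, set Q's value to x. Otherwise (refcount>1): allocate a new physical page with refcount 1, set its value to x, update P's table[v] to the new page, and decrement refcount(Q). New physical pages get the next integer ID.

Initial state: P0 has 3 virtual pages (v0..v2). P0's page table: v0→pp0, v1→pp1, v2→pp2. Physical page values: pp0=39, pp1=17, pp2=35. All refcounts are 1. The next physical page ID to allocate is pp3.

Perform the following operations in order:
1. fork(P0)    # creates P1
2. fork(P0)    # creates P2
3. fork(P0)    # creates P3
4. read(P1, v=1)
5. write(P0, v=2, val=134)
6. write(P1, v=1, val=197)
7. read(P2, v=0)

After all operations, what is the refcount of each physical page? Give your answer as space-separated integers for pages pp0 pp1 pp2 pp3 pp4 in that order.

Answer: 4 3 3 1 1

Derivation:
Op 1: fork(P0) -> P1. 3 ppages; refcounts: pp0:2 pp1:2 pp2:2
Op 2: fork(P0) -> P2. 3 ppages; refcounts: pp0:3 pp1:3 pp2:3
Op 3: fork(P0) -> P3. 3 ppages; refcounts: pp0:4 pp1:4 pp2:4
Op 4: read(P1, v1) -> 17. No state change.
Op 5: write(P0, v2, 134). refcount(pp2)=4>1 -> COPY to pp3. 4 ppages; refcounts: pp0:4 pp1:4 pp2:3 pp3:1
Op 6: write(P1, v1, 197). refcount(pp1)=4>1 -> COPY to pp4. 5 ppages; refcounts: pp0:4 pp1:3 pp2:3 pp3:1 pp4:1
Op 7: read(P2, v0) -> 39. No state change.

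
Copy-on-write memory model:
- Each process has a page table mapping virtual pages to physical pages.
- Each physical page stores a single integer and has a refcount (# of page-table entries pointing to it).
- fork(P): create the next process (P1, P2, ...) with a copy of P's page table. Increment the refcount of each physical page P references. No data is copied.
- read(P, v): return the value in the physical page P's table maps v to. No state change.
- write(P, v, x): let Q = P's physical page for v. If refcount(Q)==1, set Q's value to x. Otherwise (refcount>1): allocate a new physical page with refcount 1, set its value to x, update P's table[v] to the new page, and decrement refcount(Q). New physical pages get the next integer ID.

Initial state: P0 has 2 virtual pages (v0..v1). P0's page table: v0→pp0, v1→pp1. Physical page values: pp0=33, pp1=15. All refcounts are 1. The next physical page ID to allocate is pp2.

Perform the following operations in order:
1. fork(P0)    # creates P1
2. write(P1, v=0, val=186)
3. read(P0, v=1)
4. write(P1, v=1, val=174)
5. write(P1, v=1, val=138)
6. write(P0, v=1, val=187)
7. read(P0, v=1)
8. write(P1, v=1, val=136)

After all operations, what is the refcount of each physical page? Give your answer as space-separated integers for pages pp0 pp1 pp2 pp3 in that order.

Answer: 1 1 1 1

Derivation:
Op 1: fork(P0) -> P1. 2 ppages; refcounts: pp0:2 pp1:2
Op 2: write(P1, v0, 186). refcount(pp0)=2>1 -> COPY to pp2. 3 ppages; refcounts: pp0:1 pp1:2 pp2:1
Op 3: read(P0, v1) -> 15. No state change.
Op 4: write(P1, v1, 174). refcount(pp1)=2>1 -> COPY to pp3. 4 ppages; refcounts: pp0:1 pp1:1 pp2:1 pp3:1
Op 5: write(P1, v1, 138). refcount(pp3)=1 -> write in place. 4 ppages; refcounts: pp0:1 pp1:1 pp2:1 pp3:1
Op 6: write(P0, v1, 187). refcount(pp1)=1 -> write in place. 4 ppages; refcounts: pp0:1 pp1:1 pp2:1 pp3:1
Op 7: read(P0, v1) -> 187. No state change.
Op 8: write(P1, v1, 136). refcount(pp3)=1 -> write in place. 4 ppages; refcounts: pp0:1 pp1:1 pp2:1 pp3:1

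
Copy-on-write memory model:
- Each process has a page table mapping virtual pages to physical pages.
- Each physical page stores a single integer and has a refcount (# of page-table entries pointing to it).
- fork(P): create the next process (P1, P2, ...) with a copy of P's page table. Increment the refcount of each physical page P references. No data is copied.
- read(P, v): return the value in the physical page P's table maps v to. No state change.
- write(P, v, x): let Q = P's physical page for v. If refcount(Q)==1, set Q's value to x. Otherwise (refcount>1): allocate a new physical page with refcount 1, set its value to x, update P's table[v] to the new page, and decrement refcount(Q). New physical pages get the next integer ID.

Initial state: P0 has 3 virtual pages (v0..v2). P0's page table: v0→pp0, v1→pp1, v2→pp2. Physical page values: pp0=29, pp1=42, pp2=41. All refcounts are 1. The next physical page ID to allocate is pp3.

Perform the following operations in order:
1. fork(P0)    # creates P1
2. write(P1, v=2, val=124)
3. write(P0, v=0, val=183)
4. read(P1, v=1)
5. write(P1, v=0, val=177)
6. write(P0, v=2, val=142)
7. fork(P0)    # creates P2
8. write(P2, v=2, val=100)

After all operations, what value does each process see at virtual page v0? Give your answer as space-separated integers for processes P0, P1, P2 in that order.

Answer: 183 177 183

Derivation:
Op 1: fork(P0) -> P1. 3 ppages; refcounts: pp0:2 pp1:2 pp2:2
Op 2: write(P1, v2, 124). refcount(pp2)=2>1 -> COPY to pp3. 4 ppages; refcounts: pp0:2 pp1:2 pp2:1 pp3:1
Op 3: write(P0, v0, 183). refcount(pp0)=2>1 -> COPY to pp4. 5 ppages; refcounts: pp0:1 pp1:2 pp2:1 pp3:1 pp4:1
Op 4: read(P1, v1) -> 42. No state change.
Op 5: write(P1, v0, 177). refcount(pp0)=1 -> write in place. 5 ppages; refcounts: pp0:1 pp1:2 pp2:1 pp3:1 pp4:1
Op 6: write(P0, v2, 142). refcount(pp2)=1 -> write in place. 5 ppages; refcounts: pp0:1 pp1:2 pp2:1 pp3:1 pp4:1
Op 7: fork(P0) -> P2. 5 ppages; refcounts: pp0:1 pp1:3 pp2:2 pp3:1 pp4:2
Op 8: write(P2, v2, 100). refcount(pp2)=2>1 -> COPY to pp5. 6 ppages; refcounts: pp0:1 pp1:3 pp2:1 pp3:1 pp4:2 pp5:1
P0: v0 -> pp4 = 183
P1: v0 -> pp0 = 177
P2: v0 -> pp4 = 183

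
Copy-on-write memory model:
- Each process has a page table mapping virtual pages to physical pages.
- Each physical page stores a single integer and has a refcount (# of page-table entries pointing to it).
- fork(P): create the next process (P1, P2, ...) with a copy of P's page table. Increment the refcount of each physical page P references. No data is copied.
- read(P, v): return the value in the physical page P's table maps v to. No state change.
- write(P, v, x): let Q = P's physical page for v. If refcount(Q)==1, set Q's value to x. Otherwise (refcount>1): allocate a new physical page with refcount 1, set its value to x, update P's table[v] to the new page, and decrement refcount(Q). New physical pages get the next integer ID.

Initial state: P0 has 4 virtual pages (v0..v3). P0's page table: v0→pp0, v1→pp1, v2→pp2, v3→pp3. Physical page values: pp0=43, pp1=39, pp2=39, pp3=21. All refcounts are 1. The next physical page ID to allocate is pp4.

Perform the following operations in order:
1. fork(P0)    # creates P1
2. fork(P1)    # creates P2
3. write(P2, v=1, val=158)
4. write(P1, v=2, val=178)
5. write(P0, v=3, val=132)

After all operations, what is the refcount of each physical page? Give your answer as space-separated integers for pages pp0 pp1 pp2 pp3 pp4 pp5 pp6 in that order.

Answer: 3 2 2 2 1 1 1

Derivation:
Op 1: fork(P0) -> P1. 4 ppages; refcounts: pp0:2 pp1:2 pp2:2 pp3:2
Op 2: fork(P1) -> P2. 4 ppages; refcounts: pp0:3 pp1:3 pp2:3 pp3:3
Op 3: write(P2, v1, 158). refcount(pp1)=3>1 -> COPY to pp4. 5 ppages; refcounts: pp0:3 pp1:2 pp2:3 pp3:3 pp4:1
Op 4: write(P1, v2, 178). refcount(pp2)=3>1 -> COPY to pp5. 6 ppages; refcounts: pp0:3 pp1:2 pp2:2 pp3:3 pp4:1 pp5:1
Op 5: write(P0, v3, 132). refcount(pp3)=3>1 -> COPY to pp6. 7 ppages; refcounts: pp0:3 pp1:2 pp2:2 pp3:2 pp4:1 pp5:1 pp6:1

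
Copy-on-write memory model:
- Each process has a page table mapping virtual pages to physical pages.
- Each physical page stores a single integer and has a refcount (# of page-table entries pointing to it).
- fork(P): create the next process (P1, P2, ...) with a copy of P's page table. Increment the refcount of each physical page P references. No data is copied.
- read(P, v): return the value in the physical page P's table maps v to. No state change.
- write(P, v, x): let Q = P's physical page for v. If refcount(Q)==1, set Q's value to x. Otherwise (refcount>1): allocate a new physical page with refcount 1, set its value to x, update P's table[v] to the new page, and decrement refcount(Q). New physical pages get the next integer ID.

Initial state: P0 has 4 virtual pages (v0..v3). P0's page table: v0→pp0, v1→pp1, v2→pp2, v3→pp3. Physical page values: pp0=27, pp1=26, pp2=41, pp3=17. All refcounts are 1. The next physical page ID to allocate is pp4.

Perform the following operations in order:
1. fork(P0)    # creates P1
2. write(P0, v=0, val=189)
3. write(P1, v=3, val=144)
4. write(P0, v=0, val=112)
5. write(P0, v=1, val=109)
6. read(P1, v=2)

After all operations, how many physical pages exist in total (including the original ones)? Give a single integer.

Answer: 7

Derivation:
Op 1: fork(P0) -> P1. 4 ppages; refcounts: pp0:2 pp1:2 pp2:2 pp3:2
Op 2: write(P0, v0, 189). refcount(pp0)=2>1 -> COPY to pp4. 5 ppages; refcounts: pp0:1 pp1:2 pp2:2 pp3:2 pp4:1
Op 3: write(P1, v3, 144). refcount(pp3)=2>1 -> COPY to pp5. 6 ppages; refcounts: pp0:1 pp1:2 pp2:2 pp3:1 pp4:1 pp5:1
Op 4: write(P0, v0, 112). refcount(pp4)=1 -> write in place. 6 ppages; refcounts: pp0:1 pp1:2 pp2:2 pp3:1 pp4:1 pp5:1
Op 5: write(P0, v1, 109). refcount(pp1)=2>1 -> COPY to pp6. 7 ppages; refcounts: pp0:1 pp1:1 pp2:2 pp3:1 pp4:1 pp5:1 pp6:1
Op 6: read(P1, v2) -> 41. No state change.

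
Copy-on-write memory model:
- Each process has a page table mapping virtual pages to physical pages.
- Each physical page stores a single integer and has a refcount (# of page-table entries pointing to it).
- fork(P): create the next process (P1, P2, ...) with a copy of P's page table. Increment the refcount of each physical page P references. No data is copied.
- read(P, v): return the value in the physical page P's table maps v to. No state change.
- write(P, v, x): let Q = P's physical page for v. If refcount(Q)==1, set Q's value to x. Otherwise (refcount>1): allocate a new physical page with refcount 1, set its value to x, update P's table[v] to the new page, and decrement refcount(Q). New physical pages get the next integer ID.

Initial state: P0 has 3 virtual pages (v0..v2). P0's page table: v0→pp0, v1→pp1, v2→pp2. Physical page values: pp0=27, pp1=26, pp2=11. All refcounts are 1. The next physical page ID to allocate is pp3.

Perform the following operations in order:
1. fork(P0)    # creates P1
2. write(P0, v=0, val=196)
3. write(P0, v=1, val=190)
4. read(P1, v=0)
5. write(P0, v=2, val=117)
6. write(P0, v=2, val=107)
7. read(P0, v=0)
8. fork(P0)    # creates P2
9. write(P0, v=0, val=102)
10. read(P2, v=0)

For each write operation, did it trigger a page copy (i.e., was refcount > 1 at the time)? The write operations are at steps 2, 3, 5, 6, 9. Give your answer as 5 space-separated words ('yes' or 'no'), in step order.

Op 1: fork(P0) -> P1. 3 ppages; refcounts: pp0:2 pp1:2 pp2:2
Op 2: write(P0, v0, 196). refcount(pp0)=2>1 -> COPY to pp3. 4 ppages; refcounts: pp0:1 pp1:2 pp2:2 pp3:1
Op 3: write(P0, v1, 190). refcount(pp1)=2>1 -> COPY to pp4. 5 ppages; refcounts: pp0:1 pp1:1 pp2:2 pp3:1 pp4:1
Op 4: read(P1, v0) -> 27. No state change.
Op 5: write(P0, v2, 117). refcount(pp2)=2>1 -> COPY to pp5. 6 ppages; refcounts: pp0:1 pp1:1 pp2:1 pp3:1 pp4:1 pp5:1
Op 6: write(P0, v2, 107). refcount(pp5)=1 -> write in place. 6 ppages; refcounts: pp0:1 pp1:1 pp2:1 pp3:1 pp4:1 pp5:1
Op 7: read(P0, v0) -> 196. No state change.
Op 8: fork(P0) -> P2. 6 ppages; refcounts: pp0:1 pp1:1 pp2:1 pp3:2 pp4:2 pp5:2
Op 9: write(P0, v0, 102). refcount(pp3)=2>1 -> COPY to pp6. 7 ppages; refcounts: pp0:1 pp1:1 pp2:1 pp3:1 pp4:2 pp5:2 pp6:1
Op 10: read(P2, v0) -> 196. No state change.

yes yes yes no yes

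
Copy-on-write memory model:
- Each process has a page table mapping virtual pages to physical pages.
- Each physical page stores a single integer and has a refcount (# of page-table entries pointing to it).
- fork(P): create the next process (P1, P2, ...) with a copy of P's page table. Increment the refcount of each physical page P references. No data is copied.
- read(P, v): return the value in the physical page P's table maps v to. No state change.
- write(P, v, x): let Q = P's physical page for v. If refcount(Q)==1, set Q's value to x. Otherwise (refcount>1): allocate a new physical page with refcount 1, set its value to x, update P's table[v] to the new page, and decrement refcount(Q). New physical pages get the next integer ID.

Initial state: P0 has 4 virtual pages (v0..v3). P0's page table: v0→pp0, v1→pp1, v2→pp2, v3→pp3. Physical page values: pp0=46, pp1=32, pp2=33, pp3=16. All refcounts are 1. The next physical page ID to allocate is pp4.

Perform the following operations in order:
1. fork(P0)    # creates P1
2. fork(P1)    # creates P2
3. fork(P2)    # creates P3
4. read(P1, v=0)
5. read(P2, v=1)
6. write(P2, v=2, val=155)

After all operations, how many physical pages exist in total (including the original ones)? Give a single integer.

Op 1: fork(P0) -> P1. 4 ppages; refcounts: pp0:2 pp1:2 pp2:2 pp3:2
Op 2: fork(P1) -> P2. 4 ppages; refcounts: pp0:3 pp1:3 pp2:3 pp3:3
Op 3: fork(P2) -> P3. 4 ppages; refcounts: pp0:4 pp1:4 pp2:4 pp3:4
Op 4: read(P1, v0) -> 46. No state change.
Op 5: read(P2, v1) -> 32. No state change.
Op 6: write(P2, v2, 155). refcount(pp2)=4>1 -> COPY to pp4. 5 ppages; refcounts: pp0:4 pp1:4 pp2:3 pp3:4 pp4:1

Answer: 5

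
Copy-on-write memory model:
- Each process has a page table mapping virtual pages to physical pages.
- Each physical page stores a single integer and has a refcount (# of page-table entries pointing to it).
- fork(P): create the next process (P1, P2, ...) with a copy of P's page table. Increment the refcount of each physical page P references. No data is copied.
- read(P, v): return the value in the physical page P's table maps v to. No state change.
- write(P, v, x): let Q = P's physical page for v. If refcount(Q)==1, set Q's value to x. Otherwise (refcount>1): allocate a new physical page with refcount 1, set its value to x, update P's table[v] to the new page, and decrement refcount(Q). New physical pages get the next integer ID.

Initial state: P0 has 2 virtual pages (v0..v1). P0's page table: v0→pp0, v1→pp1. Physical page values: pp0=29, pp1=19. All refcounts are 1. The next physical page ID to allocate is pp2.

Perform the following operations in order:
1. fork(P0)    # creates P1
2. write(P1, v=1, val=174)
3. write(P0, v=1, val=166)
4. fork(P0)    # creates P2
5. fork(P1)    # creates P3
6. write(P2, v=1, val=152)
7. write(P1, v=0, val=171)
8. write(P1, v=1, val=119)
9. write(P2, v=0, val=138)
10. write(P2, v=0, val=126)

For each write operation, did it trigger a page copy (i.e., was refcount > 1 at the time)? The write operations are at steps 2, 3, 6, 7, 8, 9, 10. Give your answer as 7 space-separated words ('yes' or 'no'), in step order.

Op 1: fork(P0) -> P1. 2 ppages; refcounts: pp0:2 pp1:2
Op 2: write(P1, v1, 174). refcount(pp1)=2>1 -> COPY to pp2. 3 ppages; refcounts: pp0:2 pp1:1 pp2:1
Op 3: write(P0, v1, 166). refcount(pp1)=1 -> write in place. 3 ppages; refcounts: pp0:2 pp1:1 pp2:1
Op 4: fork(P0) -> P2. 3 ppages; refcounts: pp0:3 pp1:2 pp2:1
Op 5: fork(P1) -> P3. 3 ppages; refcounts: pp0:4 pp1:2 pp2:2
Op 6: write(P2, v1, 152). refcount(pp1)=2>1 -> COPY to pp3. 4 ppages; refcounts: pp0:4 pp1:1 pp2:2 pp3:1
Op 7: write(P1, v0, 171). refcount(pp0)=4>1 -> COPY to pp4. 5 ppages; refcounts: pp0:3 pp1:1 pp2:2 pp3:1 pp4:1
Op 8: write(P1, v1, 119). refcount(pp2)=2>1 -> COPY to pp5. 6 ppages; refcounts: pp0:3 pp1:1 pp2:1 pp3:1 pp4:1 pp5:1
Op 9: write(P2, v0, 138). refcount(pp0)=3>1 -> COPY to pp6. 7 ppages; refcounts: pp0:2 pp1:1 pp2:1 pp3:1 pp4:1 pp5:1 pp6:1
Op 10: write(P2, v0, 126). refcount(pp6)=1 -> write in place. 7 ppages; refcounts: pp0:2 pp1:1 pp2:1 pp3:1 pp4:1 pp5:1 pp6:1

yes no yes yes yes yes no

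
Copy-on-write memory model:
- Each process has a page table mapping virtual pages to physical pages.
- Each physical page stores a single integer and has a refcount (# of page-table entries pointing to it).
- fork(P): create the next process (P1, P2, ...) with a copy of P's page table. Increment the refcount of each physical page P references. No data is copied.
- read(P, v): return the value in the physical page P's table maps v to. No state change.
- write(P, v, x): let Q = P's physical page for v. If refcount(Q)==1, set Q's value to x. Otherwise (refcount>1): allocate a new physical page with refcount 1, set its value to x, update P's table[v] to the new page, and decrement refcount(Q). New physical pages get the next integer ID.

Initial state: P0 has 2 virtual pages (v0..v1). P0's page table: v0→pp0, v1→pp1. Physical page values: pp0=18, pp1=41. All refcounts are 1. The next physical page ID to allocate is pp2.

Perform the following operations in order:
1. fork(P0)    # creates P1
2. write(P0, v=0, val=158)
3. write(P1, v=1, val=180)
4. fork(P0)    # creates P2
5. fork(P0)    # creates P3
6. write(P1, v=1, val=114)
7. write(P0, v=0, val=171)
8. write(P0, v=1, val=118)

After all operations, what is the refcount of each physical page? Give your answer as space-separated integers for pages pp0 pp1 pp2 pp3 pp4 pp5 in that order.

Op 1: fork(P0) -> P1. 2 ppages; refcounts: pp0:2 pp1:2
Op 2: write(P0, v0, 158). refcount(pp0)=2>1 -> COPY to pp2. 3 ppages; refcounts: pp0:1 pp1:2 pp2:1
Op 3: write(P1, v1, 180). refcount(pp1)=2>1 -> COPY to pp3. 4 ppages; refcounts: pp0:1 pp1:1 pp2:1 pp3:1
Op 4: fork(P0) -> P2. 4 ppages; refcounts: pp0:1 pp1:2 pp2:2 pp3:1
Op 5: fork(P0) -> P3. 4 ppages; refcounts: pp0:1 pp1:3 pp2:3 pp3:1
Op 6: write(P1, v1, 114). refcount(pp3)=1 -> write in place. 4 ppages; refcounts: pp0:1 pp1:3 pp2:3 pp3:1
Op 7: write(P0, v0, 171). refcount(pp2)=3>1 -> COPY to pp4. 5 ppages; refcounts: pp0:1 pp1:3 pp2:2 pp3:1 pp4:1
Op 8: write(P0, v1, 118). refcount(pp1)=3>1 -> COPY to pp5. 6 ppages; refcounts: pp0:1 pp1:2 pp2:2 pp3:1 pp4:1 pp5:1

Answer: 1 2 2 1 1 1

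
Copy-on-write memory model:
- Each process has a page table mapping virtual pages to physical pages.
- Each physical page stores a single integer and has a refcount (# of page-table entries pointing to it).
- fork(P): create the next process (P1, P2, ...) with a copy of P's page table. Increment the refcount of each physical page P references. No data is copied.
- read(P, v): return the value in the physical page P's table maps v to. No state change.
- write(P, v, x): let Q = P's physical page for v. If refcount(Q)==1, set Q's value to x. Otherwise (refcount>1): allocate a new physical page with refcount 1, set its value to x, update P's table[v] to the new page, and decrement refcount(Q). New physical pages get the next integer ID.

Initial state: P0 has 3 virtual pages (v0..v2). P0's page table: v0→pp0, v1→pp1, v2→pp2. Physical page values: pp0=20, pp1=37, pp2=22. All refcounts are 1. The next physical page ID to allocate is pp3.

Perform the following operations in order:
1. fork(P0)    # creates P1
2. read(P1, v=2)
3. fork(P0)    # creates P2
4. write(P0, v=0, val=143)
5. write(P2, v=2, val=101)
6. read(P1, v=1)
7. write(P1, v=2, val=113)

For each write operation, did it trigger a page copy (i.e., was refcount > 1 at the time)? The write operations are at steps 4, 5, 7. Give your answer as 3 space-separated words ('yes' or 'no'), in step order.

Op 1: fork(P0) -> P1. 3 ppages; refcounts: pp0:2 pp1:2 pp2:2
Op 2: read(P1, v2) -> 22. No state change.
Op 3: fork(P0) -> P2. 3 ppages; refcounts: pp0:3 pp1:3 pp2:3
Op 4: write(P0, v0, 143). refcount(pp0)=3>1 -> COPY to pp3. 4 ppages; refcounts: pp0:2 pp1:3 pp2:3 pp3:1
Op 5: write(P2, v2, 101). refcount(pp2)=3>1 -> COPY to pp4. 5 ppages; refcounts: pp0:2 pp1:3 pp2:2 pp3:1 pp4:1
Op 6: read(P1, v1) -> 37. No state change.
Op 7: write(P1, v2, 113). refcount(pp2)=2>1 -> COPY to pp5. 6 ppages; refcounts: pp0:2 pp1:3 pp2:1 pp3:1 pp4:1 pp5:1

yes yes yes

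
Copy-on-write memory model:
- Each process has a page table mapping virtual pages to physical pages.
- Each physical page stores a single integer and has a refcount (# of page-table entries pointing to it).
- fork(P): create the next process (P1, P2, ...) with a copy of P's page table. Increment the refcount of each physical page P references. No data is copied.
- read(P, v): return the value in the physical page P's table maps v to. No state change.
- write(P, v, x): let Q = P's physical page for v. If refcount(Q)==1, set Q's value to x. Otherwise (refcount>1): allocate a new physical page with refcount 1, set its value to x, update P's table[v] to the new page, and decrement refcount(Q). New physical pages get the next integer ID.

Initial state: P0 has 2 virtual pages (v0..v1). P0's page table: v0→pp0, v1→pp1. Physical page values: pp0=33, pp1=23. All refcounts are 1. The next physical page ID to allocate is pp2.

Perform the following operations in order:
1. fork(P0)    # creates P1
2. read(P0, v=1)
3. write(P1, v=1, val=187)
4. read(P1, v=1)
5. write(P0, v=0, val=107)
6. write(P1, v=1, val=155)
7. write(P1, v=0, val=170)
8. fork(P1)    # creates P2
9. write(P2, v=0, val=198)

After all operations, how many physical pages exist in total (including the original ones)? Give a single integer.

Answer: 5

Derivation:
Op 1: fork(P0) -> P1. 2 ppages; refcounts: pp0:2 pp1:2
Op 2: read(P0, v1) -> 23. No state change.
Op 3: write(P1, v1, 187). refcount(pp1)=2>1 -> COPY to pp2. 3 ppages; refcounts: pp0:2 pp1:1 pp2:1
Op 4: read(P1, v1) -> 187. No state change.
Op 5: write(P0, v0, 107). refcount(pp0)=2>1 -> COPY to pp3. 4 ppages; refcounts: pp0:1 pp1:1 pp2:1 pp3:1
Op 6: write(P1, v1, 155). refcount(pp2)=1 -> write in place. 4 ppages; refcounts: pp0:1 pp1:1 pp2:1 pp3:1
Op 7: write(P1, v0, 170). refcount(pp0)=1 -> write in place. 4 ppages; refcounts: pp0:1 pp1:1 pp2:1 pp3:1
Op 8: fork(P1) -> P2. 4 ppages; refcounts: pp0:2 pp1:1 pp2:2 pp3:1
Op 9: write(P2, v0, 198). refcount(pp0)=2>1 -> COPY to pp4. 5 ppages; refcounts: pp0:1 pp1:1 pp2:2 pp3:1 pp4:1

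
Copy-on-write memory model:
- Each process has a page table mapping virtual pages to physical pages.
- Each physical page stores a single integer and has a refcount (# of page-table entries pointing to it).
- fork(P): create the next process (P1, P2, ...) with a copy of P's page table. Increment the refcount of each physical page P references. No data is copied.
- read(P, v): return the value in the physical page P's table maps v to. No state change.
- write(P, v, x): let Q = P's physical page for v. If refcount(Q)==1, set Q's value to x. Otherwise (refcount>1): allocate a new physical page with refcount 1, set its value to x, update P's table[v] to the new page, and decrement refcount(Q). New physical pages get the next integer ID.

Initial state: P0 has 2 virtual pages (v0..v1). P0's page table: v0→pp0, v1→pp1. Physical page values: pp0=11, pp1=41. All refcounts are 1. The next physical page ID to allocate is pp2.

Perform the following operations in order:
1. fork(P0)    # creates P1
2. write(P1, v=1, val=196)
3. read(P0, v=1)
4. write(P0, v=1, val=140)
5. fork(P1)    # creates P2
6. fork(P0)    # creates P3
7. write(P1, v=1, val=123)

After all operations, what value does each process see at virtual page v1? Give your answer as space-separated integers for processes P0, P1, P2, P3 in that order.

Op 1: fork(P0) -> P1. 2 ppages; refcounts: pp0:2 pp1:2
Op 2: write(P1, v1, 196). refcount(pp1)=2>1 -> COPY to pp2. 3 ppages; refcounts: pp0:2 pp1:1 pp2:1
Op 3: read(P0, v1) -> 41. No state change.
Op 4: write(P0, v1, 140). refcount(pp1)=1 -> write in place. 3 ppages; refcounts: pp0:2 pp1:1 pp2:1
Op 5: fork(P1) -> P2. 3 ppages; refcounts: pp0:3 pp1:1 pp2:2
Op 6: fork(P0) -> P3. 3 ppages; refcounts: pp0:4 pp1:2 pp2:2
Op 7: write(P1, v1, 123). refcount(pp2)=2>1 -> COPY to pp3. 4 ppages; refcounts: pp0:4 pp1:2 pp2:1 pp3:1
P0: v1 -> pp1 = 140
P1: v1 -> pp3 = 123
P2: v1 -> pp2 = 196
P3: v1 -> pp1 = 140

Answer: 140 123 196 140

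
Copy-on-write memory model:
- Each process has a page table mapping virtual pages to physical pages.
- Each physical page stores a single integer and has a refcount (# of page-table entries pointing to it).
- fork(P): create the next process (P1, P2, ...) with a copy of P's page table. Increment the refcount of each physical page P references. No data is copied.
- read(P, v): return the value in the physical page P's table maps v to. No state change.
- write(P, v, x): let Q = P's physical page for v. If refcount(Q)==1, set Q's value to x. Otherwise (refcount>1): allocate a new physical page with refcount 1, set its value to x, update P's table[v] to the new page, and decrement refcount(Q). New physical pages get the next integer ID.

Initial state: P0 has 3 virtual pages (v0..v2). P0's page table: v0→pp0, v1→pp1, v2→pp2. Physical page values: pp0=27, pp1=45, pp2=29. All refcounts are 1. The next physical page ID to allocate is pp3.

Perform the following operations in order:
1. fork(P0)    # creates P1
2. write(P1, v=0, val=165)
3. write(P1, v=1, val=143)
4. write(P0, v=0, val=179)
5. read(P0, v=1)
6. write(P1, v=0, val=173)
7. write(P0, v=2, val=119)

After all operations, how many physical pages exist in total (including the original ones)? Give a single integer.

Answer: 6

Derivation:
Op 1: fork(P0) -> P1. 3 ppages; refcounts: pp0:2 pp1:2 pp2:2
Op 2: write(P1, v0, 165). refcount(pp0)=2>1 -> COPY to pp3. 4 ppages; refcounts: pp0:1 pp1:2 pp2:2 pp3:1
Op 3: write(P1, v1, 143). refcount(pp1)=2>1 -> COPY to pp4. 5 ppages; refcounts: pp0:1 pp1:1 pp2:2 pp3:1 pp4:1
Op 4: write(P0, v0, 179). refcount(pp0)=1 -> write in place. 5 ppages; refcounts: pp0:1 pp1:1 pp2:2 pp3:1 pp4:1
Op 5: read(P0, v1) -> 45. No state change.
Op 6: write(P1, v0, 173). refcount(pp3)=1 -> write in place. 5 ppages; refcounts: pp0:1 pp1:1 pp2:2 pp3:1 pp4:1
Op 7: write(P0, v2, 119). refcount(pp2)=2>1 -> COPY to pp5. 6 ppages; refcounts: pp0:1 pp1:1 pp2:1 pp3:1 pp4:1 pp5:1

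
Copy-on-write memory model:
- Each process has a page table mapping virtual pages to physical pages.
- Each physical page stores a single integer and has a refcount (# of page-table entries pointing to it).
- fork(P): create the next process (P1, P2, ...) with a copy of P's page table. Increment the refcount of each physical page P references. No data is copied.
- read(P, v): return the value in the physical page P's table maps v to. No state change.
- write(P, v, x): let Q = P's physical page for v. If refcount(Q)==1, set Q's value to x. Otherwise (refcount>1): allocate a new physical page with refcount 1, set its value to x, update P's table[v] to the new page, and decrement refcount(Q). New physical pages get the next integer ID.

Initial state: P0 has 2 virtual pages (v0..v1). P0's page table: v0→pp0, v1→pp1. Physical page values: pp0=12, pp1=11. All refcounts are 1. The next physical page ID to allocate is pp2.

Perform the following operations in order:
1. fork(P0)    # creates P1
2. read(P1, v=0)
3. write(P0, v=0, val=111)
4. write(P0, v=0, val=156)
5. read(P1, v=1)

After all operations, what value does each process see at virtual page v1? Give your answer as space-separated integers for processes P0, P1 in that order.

Answer: 11 11

Derivation:
Op 1: fork(P0) -> P1. 2 ppages; refcounts: pp0:2 pp1:2
Op 2: read(P1, v0) -> 12. No state change.
Op 3: write(P0, v0, 111). refcount(pp0)=2>1 -> COPY to pp2. 3 ppages; refcounts: pp0:1 pp1:2 pp2:1
Op 4: write(P0, v0, 156). refcount(pp2)=1 -> write in place. 3 ppages; refcounts: pp0:1 pp1:2 pp2:1
Op 5: read(P1, v1) -> 11. No state change.
P0: v1 -> pp1 = 11
P1: v1 -> pp1 = 11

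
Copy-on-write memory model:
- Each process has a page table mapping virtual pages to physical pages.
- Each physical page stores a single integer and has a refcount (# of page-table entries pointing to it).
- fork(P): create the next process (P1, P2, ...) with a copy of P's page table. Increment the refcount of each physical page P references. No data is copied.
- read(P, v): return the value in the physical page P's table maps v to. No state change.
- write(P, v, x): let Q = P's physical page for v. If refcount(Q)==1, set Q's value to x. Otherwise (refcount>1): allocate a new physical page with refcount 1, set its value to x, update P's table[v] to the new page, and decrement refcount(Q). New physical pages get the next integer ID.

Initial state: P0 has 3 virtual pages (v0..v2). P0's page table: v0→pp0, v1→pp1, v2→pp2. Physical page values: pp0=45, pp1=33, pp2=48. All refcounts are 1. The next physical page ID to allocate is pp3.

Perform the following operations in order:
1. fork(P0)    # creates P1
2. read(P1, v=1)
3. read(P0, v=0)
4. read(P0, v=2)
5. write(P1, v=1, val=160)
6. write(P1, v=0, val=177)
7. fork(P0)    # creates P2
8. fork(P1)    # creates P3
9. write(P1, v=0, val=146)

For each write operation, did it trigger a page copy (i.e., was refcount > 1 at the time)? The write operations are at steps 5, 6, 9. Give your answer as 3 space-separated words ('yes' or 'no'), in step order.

Op 1: fork(P0) -> P1. 3 ppages; refcounts: pp0:2 pp1:2 pp2:2
Op 2: read(P1, v1) -> 33. No state change.
Op 3: read(P0, v0) -> 45. No state change.
Op 4: read(P0, v2) -> 48. No state change.
Op 5: write(P1, v1, 160). refcount(pp1)=2>1 -> COPY to pp3. 4 ppages; refcounts: pp0:2 pp1:1 pp2:2 pp3:1
Op 6: write(P1, v0, 177). refcount(pp0)=2>1 -> COPY to pp4. 5 ppages; refcounts: pp0:1 pp1:1 pp2:2 pp3:1 pp4:1
Op 7: fork(P0) -> P2. 5 ppages; refcounts: pp0:2 pp1:2 pp2:3 pp3:1 pp4:1
Op 8: fork(P1) -> P3. 5 ppages; refcounts: pp0:2 pp1:2 pp2:4 pp3:2 pp4:2
Op 9: write(P1, v0, 146). refcount(pp4)=2>1 -> COPY to pp5. 6 ppages; refcounts: pp0:2 pp1:2 pp2:4 pp3:2 pp4:1 pp5:1

yes yes yes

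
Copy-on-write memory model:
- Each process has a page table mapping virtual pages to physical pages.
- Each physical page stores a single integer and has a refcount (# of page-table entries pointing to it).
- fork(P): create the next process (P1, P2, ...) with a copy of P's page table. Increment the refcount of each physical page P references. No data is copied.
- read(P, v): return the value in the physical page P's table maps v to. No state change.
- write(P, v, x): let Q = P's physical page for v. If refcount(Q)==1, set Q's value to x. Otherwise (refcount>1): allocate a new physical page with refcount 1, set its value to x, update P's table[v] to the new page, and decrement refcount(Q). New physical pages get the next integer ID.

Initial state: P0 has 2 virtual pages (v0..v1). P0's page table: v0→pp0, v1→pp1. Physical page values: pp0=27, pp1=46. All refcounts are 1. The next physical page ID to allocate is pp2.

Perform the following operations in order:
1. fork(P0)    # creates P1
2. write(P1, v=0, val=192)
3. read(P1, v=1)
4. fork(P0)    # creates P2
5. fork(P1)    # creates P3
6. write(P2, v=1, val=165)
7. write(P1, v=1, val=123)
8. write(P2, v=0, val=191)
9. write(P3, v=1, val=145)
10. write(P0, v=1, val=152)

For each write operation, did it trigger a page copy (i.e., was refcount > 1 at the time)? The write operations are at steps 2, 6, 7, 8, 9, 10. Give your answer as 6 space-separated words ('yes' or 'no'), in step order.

Op 1: fork(P0) -> P1. 2 ppages; refcounts: pp0:2 pp1:2
Op 2: write(P1, v0, 192). refcount(pp0)=2>1 -> COPY to pp2. 3 ppages; refcounts: pp0:1 pp1:2 pp2:1
Op 3: read(P1, v1) -> 46. No state change.
Op 4: fork(P0) -> P2. 3 ppages; refcounts: pp0:2 pp1:3 pp2:1
Op 5: fork(P1) -> P3. 3 ppages; refcounts: pp0:2 pp1:4 pp2:2
Op 6: write(P2, v1, 165). refcount(pp1)=4>1 -> COPY to pp3. 4 ppages; refcounts: pp0:2 pp1:3 pp2:2 pp3:1
Op 7: write(P1, v1, 123). refcount(pp1)=3>1 -> COPY to pp4. 5 ppages; refcounts: pp0:2 pp1:2 pp2:2 pp3:1 pp4:1
Op 8: write(P2, v0, 191). refcount(pp0)=2>1 -> COPY to pp5. 6 ppages; refcounts: pp0:1 pp1:2 pp2:2 pp3:1 pp4:1 pp5:1
Op 9: write(P3, v1, 145). refcount(pp1)=2>1 -> COPY to pp6. 7 ppages; refcounts: pp0:1 pp1:1 pp2:2 pp3:1 pp4:1 pp5:1 pp6:1
Op 10: write(P0, v1, 152). refcount(pp1)=1 -> write in place. 7 ppages; refcounts: pp0:1 pp1:1 pp2:2 pp3:1 pp4:1 pp5:1 pp6:1

yes yes yes yes yes no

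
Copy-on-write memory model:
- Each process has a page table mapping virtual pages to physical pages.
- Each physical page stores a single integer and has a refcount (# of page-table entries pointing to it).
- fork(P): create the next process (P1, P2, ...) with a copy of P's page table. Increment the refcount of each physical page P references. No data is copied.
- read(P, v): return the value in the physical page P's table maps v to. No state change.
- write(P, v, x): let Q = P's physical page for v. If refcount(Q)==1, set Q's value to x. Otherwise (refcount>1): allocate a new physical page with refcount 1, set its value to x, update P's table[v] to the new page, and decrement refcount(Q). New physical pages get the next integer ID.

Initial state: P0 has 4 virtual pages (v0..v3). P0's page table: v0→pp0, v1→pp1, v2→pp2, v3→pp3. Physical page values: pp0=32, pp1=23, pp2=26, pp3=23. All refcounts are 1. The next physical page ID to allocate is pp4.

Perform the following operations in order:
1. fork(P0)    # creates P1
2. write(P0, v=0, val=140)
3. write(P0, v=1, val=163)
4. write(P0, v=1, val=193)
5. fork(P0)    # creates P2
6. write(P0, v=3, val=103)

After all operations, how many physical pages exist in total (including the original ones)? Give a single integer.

Op 1: fork(P0) -> P1. 4 ppages; refcounts: pp0:2 pp1:2 pp2:2 pp3:2
Op 2: write(P0, v0, 140). refcount(pp0)=2>1 -> COPY to pp4. 5 ppages; refcounts: pp0:1 pp1:2 pp2:2 pp3:2 pp4:1
Op 3: write(P0, v1, 163). refcount(pp1)=2>1 -> COPY to pp5. 6 ppages; refcounts: pp0:1 pp1:1 pp2:2 pp3:2 pp4:1 pp5:1
Op 4: write(P0, v1, 193). refcount(pp5)=1 -> write in place. 6 ppages; refcounts: pp0:1 pp1:1 pp2:2 pp3:2 pp4:1 pp5:1
Op 5: fork(P0) -> P2. 6 ppages; refcounts: pp0:1 pp1:1 pp2:3 pp3:3 pp4:2 pp5:2
Op 6: write(P0, v3, 103). refcount(pp3)=3>1 -> COPY to pp6. 7 ppages; refcounts: pp0:1 pp1:1 pp2:3 pp3:2 pp4:2 pp5:2 pp6:1

Answer: 7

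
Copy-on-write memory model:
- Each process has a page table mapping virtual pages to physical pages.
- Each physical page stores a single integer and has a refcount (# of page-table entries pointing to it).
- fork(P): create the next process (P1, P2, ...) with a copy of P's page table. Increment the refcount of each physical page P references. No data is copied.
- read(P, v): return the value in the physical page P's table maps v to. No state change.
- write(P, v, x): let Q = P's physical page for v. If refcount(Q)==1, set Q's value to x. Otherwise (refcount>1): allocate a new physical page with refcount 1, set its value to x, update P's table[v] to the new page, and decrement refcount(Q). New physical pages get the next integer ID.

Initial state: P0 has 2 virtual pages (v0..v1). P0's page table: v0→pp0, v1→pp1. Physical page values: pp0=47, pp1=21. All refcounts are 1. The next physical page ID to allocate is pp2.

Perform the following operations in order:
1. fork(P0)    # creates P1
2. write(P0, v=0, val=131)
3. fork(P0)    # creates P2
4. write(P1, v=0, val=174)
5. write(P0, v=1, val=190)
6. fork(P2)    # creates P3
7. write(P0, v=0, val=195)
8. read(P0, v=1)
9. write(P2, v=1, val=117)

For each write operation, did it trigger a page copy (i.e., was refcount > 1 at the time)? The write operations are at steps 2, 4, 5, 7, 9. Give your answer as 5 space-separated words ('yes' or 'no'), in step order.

Op 1: fork(P0) -> P1. 2 ppages; refcounts: pp0:2 pp1:2
Op 2: write(P0, v0, 131). refcount(pp0)=2>1 -> COPY to pp2. 3 ppages; refcounts: pp0:1 pp1:2 pp2:1
Op 3: fork(P0) -> P2. 3 ppages; refcounts: pp0:1 pp1:3 pp2:2
Op 4: write(P1, v0, 174). refcount(pp0)=1 -> write in place. 3 ppages; refcounts: pp0:1 pp1:3 pp2:2
Op 5: write(P0, v1, 190). refcount(pp1)=3>1 -> COPY to pp3. 4 ppages; refcounts: pp0:1 pp1:2 pp2:2 pp3:1
Op 6: fork(P2) -> P3. 4 ppages; refcounts: pp0:1 pp1:3 pp2:3 pp3:1
Op 7: write(P0, v0, 195). refcount(pp2)=3>1 -> COPY to pp4. 5 ppages; refcounts: pp0:1 pp1:3 pp2:2 pp3:1 pp4:1
Op 8: read(P0, v1) -> 190. No state change.
Op 9: write(P2, v1, 117). refcount(pp1)=3>1 -> COPY to pp5. 6 ppages; refcounts: pp0:1 pp1:2 pp2:2 pp3:1 pp4:1 pp5:1

yes no yes yes yes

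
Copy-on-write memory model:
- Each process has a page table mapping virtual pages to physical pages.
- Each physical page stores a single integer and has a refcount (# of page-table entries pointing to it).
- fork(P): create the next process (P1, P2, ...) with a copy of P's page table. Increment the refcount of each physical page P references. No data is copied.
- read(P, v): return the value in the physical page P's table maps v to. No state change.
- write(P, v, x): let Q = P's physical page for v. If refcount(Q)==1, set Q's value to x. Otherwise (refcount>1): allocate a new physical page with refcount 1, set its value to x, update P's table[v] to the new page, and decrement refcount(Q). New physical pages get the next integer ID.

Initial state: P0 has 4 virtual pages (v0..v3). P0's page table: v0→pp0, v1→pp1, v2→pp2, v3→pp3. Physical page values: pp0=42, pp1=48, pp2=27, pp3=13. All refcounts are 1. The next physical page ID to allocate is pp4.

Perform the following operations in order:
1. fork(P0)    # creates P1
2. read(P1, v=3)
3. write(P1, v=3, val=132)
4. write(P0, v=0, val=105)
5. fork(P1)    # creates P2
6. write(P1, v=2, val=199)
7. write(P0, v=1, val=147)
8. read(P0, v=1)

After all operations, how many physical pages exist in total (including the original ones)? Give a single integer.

Answer: 8

Derivation:
Op 1: fork(P0) -> P1. 4 ppages; refcounts: pp0:2 pp1:2 pp2:2 pp3:2
Op 2: read(P1, v3) -> 13. No state change.
Op 3: write(P1, v3, 132). refcount(pp3)=2>1 -> COPY to pp4. 5 ppages; refcounts: pp0:2 pp1:2 pp2:2 pp3:1 pp4:1
Op 4: write(P0, v0, 105). refcount(pp0)=2>1 -> COPY to pp5. 6 ppages; refcounts: pp0:1 pp1:2 pp2:2 pp3:1 pp4:1 pp5:1
Op 5: fork(P1) -> P2. 6 ppages; refcounts: pp0:2 pp1:3 pp2:3 pp3:1 pp4:2 pp5:1
Op 6: write(P1, v2, 199). refcount(pp2)=3>1 -> COPY to pp6. 7 ppages; refcounts: pp0:2 pp1:3 pp2:2 pp3:1 pp4:2 pp5:1 pp6:1
Op 7: write(P0, v1, 147). refcount(pp1)=3>1 -> COPY to pp7. 8 ppages; refcounts: pp0:2 pp1:2 pp2:2 pp3:1 pp4:2 pp5:1 pp6:1 pp7:1
Op 8: read(P0, v1) -> 147. No state change.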